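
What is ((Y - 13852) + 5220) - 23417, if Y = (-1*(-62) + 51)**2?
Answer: -19280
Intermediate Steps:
Y = 12769 (Y = (62 + 51)**2 = 113**2 = 12769)
((Y - 13852) + 5220) - 23417 = ((12769 - 13852) + 5220) - 23417 = (-1083 + 5220) - 23417 = 4137 - 23417 = -19280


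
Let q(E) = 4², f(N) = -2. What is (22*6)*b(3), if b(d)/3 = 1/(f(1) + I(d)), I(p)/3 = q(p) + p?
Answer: 36/5 ≈ 7.2000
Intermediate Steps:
q(E) = 16
I(p) = 48 + 3*p (I(p) = 3*(16 + p) = 48 + 3*p)
b(d) = 3/(46 + 3*d) (b(d) = 3/(-2 + (48 + 3*d)) = 3/(46 + 3*d))
(22*6)*b(3) = (22*6)*(3/(46 + 3*3)) = 132*(3/(46 + 9)) = 132*(3/55) = 36/5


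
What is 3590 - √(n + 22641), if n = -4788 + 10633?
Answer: 3590 - √28486 ≈ 3421.2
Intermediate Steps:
n = 5845
3590 - √(n + 22641) = 3590 - √(5845 + 22641) = 3590 - √28486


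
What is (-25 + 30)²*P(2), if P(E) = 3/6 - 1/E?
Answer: 0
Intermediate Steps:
P(E) = ½ - 1/E (P(E) = 3*(⅙) - 1/E = ½ - 1/E)
(-25 + 30)²*P(2) = (-25 + 30)²*((½)*(-2 + 2)/2) = 5²*((½)*(½)*0) = 25*0 = 0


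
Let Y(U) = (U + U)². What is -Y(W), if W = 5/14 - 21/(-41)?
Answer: -249001/82369 ≈ -3.0230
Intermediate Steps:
W = 499/574 (W = 5*(1/14) - 21*(-1/41) = 5/14 + 21/41 = 499/574 ≈ 0.86934)
Y(U) = 4*U² (Y(U) = (2*U)² = 4*U²)
-Y(W) = -4*(499/574)² = -4*249001/329476 = -1*249001/82369 = -249001/82369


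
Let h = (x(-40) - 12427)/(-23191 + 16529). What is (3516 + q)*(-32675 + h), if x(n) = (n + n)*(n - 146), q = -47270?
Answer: 4762257619731/3331 ≈ 1.4297e+9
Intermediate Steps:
x(n) = 2*n*(-146 + n) (x(n) = (2*n)*(-146 + n) = 2*n*(-146 + n))
h = -2453/6662 (h = (2*(-40)*(-146 - 40) - 12427)/(-23191 + 16529) = (2*(-40)*(-186) - 12427)/(-6662) = (14880 - 12427)*(-1/6662) = 2453*(-1/6662) = -2453/6662 ≈ -0.36821)
(3516 + q)*(-32675 + h) = (3516 - 47270)*(-32675 - 2453/6662) = -43754*(-217683303/6662) = 4762257619731/3331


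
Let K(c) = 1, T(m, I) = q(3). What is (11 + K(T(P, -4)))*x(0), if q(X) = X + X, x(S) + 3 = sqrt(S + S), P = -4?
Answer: -36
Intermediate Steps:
x(S) = -3 + sqrt(2)*sqrt(S) (x(S) = -3 + sqrt(S + S) = -3 + sqrt(2*S) = -3 + sqrt(2)*sqrt(S))
q(X) = 2*X
T(m, I) = 6 (T(m, I) = 2*3 = 6)
(11 + K(T(P, -4)))*x(0) = (11 + 1)*(-3 + sqrt(2)*sqrt(0)) = 12*(-3 + sqrt(2)*0) = 12*(-3 + 0) = 12*(-3) = -36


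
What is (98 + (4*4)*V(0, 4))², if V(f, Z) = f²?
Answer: 9604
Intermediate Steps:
(98 + (4*4)*V(0, 4))² = (98 + (4*4)*0²)² = (98 + 16*0)² = (98 + 0)² = 98² = 9604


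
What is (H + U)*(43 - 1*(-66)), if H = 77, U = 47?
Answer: 13516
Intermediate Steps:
(H + U)*(43 - 1*(-66)) = (77 + 47)*(43 - 1*(-66)) = 124*(43 + 66) = 124*109 = 13516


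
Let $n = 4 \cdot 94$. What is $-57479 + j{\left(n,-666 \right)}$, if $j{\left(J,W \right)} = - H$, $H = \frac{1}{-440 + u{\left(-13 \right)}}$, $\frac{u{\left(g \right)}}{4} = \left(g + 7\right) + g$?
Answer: $- \frac{29659163}{516} \approx -57479.0$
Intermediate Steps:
$u{\left(g \right)} = 28 + 8 g$ ($u{\left(g \right)} = 4 \left(\left(g + 7\right) + g\right) = 4 \left(\left(7 + g\right) + g\right) = 4 \left(7 + 2 g\right) = 28 + 8 g$)
$n = 376$
$H = - \frac{1}{516}$ ($H = \frac{1}{-440 + \left(28 + 8 \left(-13\right)\right)} = \frac{1}{-440 + \left(28 - 104\right)} = \frac{1}{-440 - 76} = \frac{1}{-516} = - \frac{1}{516} \approx -0.001938$)
$j{\left(J,W \right)} = \frac{1}{516}$ ($j{\left(J,W \right)} = \left(-1\right) \left(- \frac{1}{516}\right) = \frac{1}{516}$)
$-57479 + j{\left(n,-666 \right)} = -57479 + \frac{1}{516} = - \frac{29659163}{516}$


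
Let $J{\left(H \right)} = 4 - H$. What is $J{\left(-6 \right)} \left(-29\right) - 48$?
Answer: $-338$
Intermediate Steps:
$J{\left(-6 \right)} \left(-29\right) - 48 = \left(4 - -6\right) \left(-29\right) - 48 = \left(4 + 6\right) \left(-29\right) - 48 = 10 \left(-29\right) - 48 = -290 - 48 = -338$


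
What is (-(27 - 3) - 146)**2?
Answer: 28900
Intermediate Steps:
(-(27 - 3) - 146)**2 = (-1*24 - 146)**2 = (-24 - 146)**2 = (-170)**2 = 28900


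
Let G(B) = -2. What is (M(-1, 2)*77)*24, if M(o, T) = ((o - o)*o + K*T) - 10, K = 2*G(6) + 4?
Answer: -18480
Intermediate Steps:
K = 0 (K = 2*(-2) + 4 = -4 + 4 = 0)
M(o, T) = -10 (M(o, T) = ((o - o)*o + 0*T) - 10 = (0*o + 0) - 10 = (0 + 0) - 10 = 0 - 10 = -10)
(M(-1, 2)*77)*24 = -10*77*24 = -770*24 = -18480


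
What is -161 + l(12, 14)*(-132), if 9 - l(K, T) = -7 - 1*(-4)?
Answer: -1745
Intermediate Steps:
l(K, T) = 12 (l(K, T) = 9 - (-7 - 1*(-4)) = 9 - (-7 + 4) = 9 - 1*(-3) = 9 + 3 = 12)
-161 + l(12, 14)*(-132) = -161 + 12*(-132) = -161 - 1584 = -1745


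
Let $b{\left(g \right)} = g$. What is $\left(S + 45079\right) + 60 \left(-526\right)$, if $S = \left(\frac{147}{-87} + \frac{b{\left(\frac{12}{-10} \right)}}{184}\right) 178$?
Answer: $\frac{88157927}{6670} \approx 13217.0$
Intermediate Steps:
$S = - \frac{2013803}{6670}$ ($S = \left(\frac{147}{-87} + \frac{12 \frac{1}{-10}}{184}\right) 178 = \left(147 \left(- \frac{1}{87}\right) + 12 \left(- \frac{1}{10}\right) \frac{1}{184}\right) 178 = \left(- \frac{49}{29} - \frac{3}{460}\right) 178 = \left(- \frac{22627}{13340}\right) 178 = - \frac{2013803}{6670} \approx -301.92$)
$\left(S + 45079\right) + 60 \left(-526\right) = \left(- \frac{2013803}{6670} + 45079\right) + 60 \left(-526\right) = \frac{298663127}{6670} - 31560 = \frac{88157927}{6670}$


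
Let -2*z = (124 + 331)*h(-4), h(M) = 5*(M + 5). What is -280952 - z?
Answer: -559629/2 ≈ -2.7981e+5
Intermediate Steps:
h(M) = 25 + 5*M (h(M) = 5*(5 + M) = 25 + 5*M)
z = -2275/2 (z = -(124 + 331)*(25 + 5*(-4))/2 = -455*(25 - 20)/2 = -455*5/2 = -1/2*2275 = -2275/2 ≈ -1137.5)
-280952 - z = -280952 - 1*(-2275/2) = -280952 + 2275/2 = -559629/2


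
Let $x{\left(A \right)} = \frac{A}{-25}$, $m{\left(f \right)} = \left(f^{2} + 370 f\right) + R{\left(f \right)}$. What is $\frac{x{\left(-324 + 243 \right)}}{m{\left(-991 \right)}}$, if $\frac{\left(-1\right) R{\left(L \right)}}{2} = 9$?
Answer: $\frac{9}{1709425} \approx 5.2649 \cdot 10^{-6}$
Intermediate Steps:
$R{\left(L \right)} = -18$ ($R{\left(L \right)} = \left(-2\right) 9 = -18$)
$m{\left(f \right)} = -18 + f^{2} + 370 f$ ($m{\left(f \right)} = \left(f^{2} + 370 f\right) - 18 = -18 + f^{2} + 370 f$)
$x{\left(A \right)} = - \frac{A}{25}$ ($x{\left(A \right)} = A \left(- \frac{1}{25}\right) = - \frac{A}{25}$)
$\frac{x{\left(-324 + 243 \right)}}{m{\left(-991 \right)}} = \frac{\left(- \frac{1}{25}\right) \left(-324 + 243\right)}{-18 + \left(-991\right)^{2} + 370 \left(-991\right)} = \frac{\left(- \frac{1}{25}\right) \left(-81\right)}{-18 + 982081 - 366670} = \frac{81}{25 \cdot 615393} = \frac{81}{25} \cdot \frac{1}{615393} = \frac{9}{1709425}$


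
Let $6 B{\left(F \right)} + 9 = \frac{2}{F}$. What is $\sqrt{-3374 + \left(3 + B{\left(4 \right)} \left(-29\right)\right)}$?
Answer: $\frac{i \sqrt{119877}}{6} \approx 57.705 i$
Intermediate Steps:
$B{\left(F \right)} = - \frac{3}{2} + \frac{1}{3 F}$ ($B{\left(F \right)} = - \frac{3}{2} + \frac{2 \frac{1}{F}}{6} = - \frac{3}{2} + \frac{1}{3 F}$)
$\sqrt{-3374 + \left(3 + B{\left(4 \right)} \left(-29\right)\right)} = \sqrt{-3374 + \left(3 + \frac{2 - 36}{6 \cdot 4} \left(-29\right)\right)} = \sqrt{-3374 + \left(3 + \frac{1}{6} \cdot \frac{1}{4} \left(2 - 36\right) \left(-29\right)\right)} = \sqrt{-3374 + \left(3 + \frac{1}{6} \cdot \frac{1}{4} \left(-34\right) \left(-29\right)\right)} = \sqrt{-3374 + \left(3 - - \frac{493}{12}\right)} = \sqrt{-3374 + \left(3 + \frac{493}{12}\right)} = \sqrt{-3374 + \frac{529}{12}} = \sqrt{- \frac{39959}{12}} = \frac{i \sqrt{119877}}{6}$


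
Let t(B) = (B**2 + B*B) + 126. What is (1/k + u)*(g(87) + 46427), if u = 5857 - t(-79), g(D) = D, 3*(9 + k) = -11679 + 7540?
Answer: -654095426933/2083 ≈ -3.1402e+8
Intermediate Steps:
k = -4166/3 (k = -9 + (-11679 + 7540)/3 = -9 + (1/3)*(-4139) = -9 - 4139/3 = -4166/3 ≈ -1388.7)
t(B) = 126 + 2*B**2 (t(B) = (B**2 + B**2) + 126 = 2*B**2 + 126 = 126 + 2*B**2)
u = -6751 (u = 5857 - (126 + 2*(-79)**2) = 5857 - (126 + 2*6241) = 5857 - (126 + 12482) = 5857 - 1*12608 = 5857 - 12608 = -6751)
(1/k + u)*(g(87) + 46427) = (1/(-4166/3) - 6751)*(87 + 46427) = (-3/4166 - 6751)*46514 = -28124669/4166*46514 = -654095426933/2083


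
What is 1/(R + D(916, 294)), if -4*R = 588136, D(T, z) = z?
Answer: -1/146740 ≈ -6.8148e-6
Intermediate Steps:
R = -147034 (R = -¼*588136 = -147034)
1/(R + D(916, 294)) = 1/(-147034 + 294) = 1/(-146740) = -1/146740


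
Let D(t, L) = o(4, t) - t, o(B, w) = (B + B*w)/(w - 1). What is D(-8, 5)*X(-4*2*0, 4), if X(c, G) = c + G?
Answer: 400/9 ≈ 44.444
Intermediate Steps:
X(c, G) = G + c
o(B, w) = (B + B*w)/(-1 + w)
D(t, L) = -t + 4*(1 + t)/(-1 + t) (D(t, L) = 4*(1 + t)/(-1 + t) - t = -t + 4*(1 + t)/(-1 + t))
D(-8, 5)*X(-4*2*0, 4) = ((4 - 1*(-8)² + 5*(-8))/(-1 - 8))*(4 - 4*2*0) = ((4 - 1*64 - 40)/(-9))*(4 - 8*0) = (-(4 - 64 - 40)/9)*(4 + 0) = -⅑*(-100)*4 = (100/9)*4 = 400/9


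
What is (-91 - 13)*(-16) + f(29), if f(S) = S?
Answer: 1693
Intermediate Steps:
(-91 - 13)*(-16) + f(29) = (-91 - 13)*(-16) + 29 = -104*(-16) + 29 = 1664 + 29 = 1693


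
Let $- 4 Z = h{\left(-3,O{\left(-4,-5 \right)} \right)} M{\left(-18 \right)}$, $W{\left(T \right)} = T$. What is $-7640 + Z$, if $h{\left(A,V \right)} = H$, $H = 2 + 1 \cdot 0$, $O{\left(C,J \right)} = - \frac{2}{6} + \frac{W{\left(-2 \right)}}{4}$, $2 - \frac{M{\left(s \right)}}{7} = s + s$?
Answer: $-7773$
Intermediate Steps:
$M{\left(s \right)} = 14 - 14 s$ ($M{\left(s \right)} = 14 - 7 \left(s + s\right) = 14 - 7 \cdot 2 s = 14 - 14 s$)
$O{\left(C,J \right)} = - \frac{5}{6}$ ($O{\left(C,J \right)} = - \frac{2}{6} - \frac{2}{4} = \left(-2\right) \frac{1}{6} - \frac{1}{2} = - \frac{1}{3} - \frac{1}{2} = - \frac{5}{6}$)
$H = 2$ ($H = 2 + 0 = 2$)
$h{\left(A,V \right)} = 2$
$Z = -133$ ($Z = - \frac{2 \left(14 - -252\right)}{4} = - \frac{2 \left(14 + 252\right)}{4} = - \frac{2 \cdot 266}{4} = \left(- \frac{1}{4}\right) 532 = -133$)
$-7640 + Z = -7640 - 133 = -7773$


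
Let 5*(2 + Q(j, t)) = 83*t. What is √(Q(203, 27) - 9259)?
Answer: 36*I*√170/5 ≈ 93.876*I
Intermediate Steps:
Q(j, t) = -2 + 83*t/5 (Q(j, t) = -2 + (83*t)/5 = -2 + 83*t/5)
√(Q(203, 27) - 9259) = √((-2 + (83/5)*27) - 9259) = √((-2 + 2241/5) - 9259) = √(2231/5 - 9259) = √(-44064/5) = 36*I*√170/5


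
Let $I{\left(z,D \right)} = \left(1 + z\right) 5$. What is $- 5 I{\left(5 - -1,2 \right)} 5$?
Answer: $-875$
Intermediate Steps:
$I{\left(z,D \right)} = 5 + 5 z$
$- 5 I{\left(5 - -1,2 \right)} 5 = - 5 \left(5 + 5 \left(5 - -1\right)\right) 5 = - 5 \left(5 + 5 \left(5 + 1\right)\right) 5 = - 5 \left(5 + 5 \cdot 6\right) 5 = - 5 \left(5 + 30\right) 5 = \left(-5\right) 35 \cdot 5 = \left(-175\right) 5 = -875$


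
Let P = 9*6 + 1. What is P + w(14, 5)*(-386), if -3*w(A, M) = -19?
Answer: -7169/3 ≈ -2389.7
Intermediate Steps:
w(A, M) = 19/3 (w(A, M) = -⅓*(-19) = 19/3)
P = 55 (P = 54 + 1 = 55)
P + w(14, 5)*(-386) = 55 + (19/3)*(-386) = 55 - 7334/3 = -7169/3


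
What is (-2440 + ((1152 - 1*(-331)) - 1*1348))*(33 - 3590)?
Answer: 8198885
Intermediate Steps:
(-2440 + ((1152 - 1*(-331)) - 1*1348))*(33 - 3590) = (-2440 + ((1152 + 331) - 1348))*(-3557) = (-2440 + (1483 - 1348))*(-3557) = (-2440 + 135)*(-3557) = -2305*(-3557) = 8198885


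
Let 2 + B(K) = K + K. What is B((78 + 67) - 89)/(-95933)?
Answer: -110/95933 ≈ -0.0011466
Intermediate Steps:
B(K) = -2 + 2*K (B(K) = -2 + (K + K) = -2 + 2*K)
B((78 + 67) - 89)/(-95933) = (-2 + 2*((78 + 67) - 89))/(-95933) = (-2 + 2*(145 - 89))*(-1/95933) = (-2 + 2*56)*(-1/95933) = (-2 + 112)*(-1/95933) = 110*(-1/95933) = -110/95933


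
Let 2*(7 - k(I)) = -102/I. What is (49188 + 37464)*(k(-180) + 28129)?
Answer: 12190080603/5 ≈ 2.4380e+9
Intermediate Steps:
k(I) = 7 + 51/I (k(I) = 7 - (-51)/I = 7 + 51/I)
(49188 + 37464)*(k(-180) + 28129) = (49188 + 37464)*((7 + 51/(-180)) + 28129) = 86652*((7 + 51*(-1/180)) + 28129) = 86652*((7 - 17/60) + 28129) = 86652*(403/60 + 28129) = 86652*(1688143/60) = 12190080603/5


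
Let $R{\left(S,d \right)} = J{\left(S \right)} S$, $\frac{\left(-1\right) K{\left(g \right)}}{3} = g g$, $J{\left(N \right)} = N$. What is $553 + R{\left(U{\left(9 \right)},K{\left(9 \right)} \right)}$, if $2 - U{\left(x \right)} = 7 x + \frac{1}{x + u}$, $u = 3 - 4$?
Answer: $\frac{274513}{64} \approx 4289.3$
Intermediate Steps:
$u = -1$
$K{\left(g \right)} = - 3 g^{2}$ ($K{\left(g \right)} = - 3 g g = - 3 g^{2}$)
$U{\left(x \right)} = 2 - \frac{1}{-1 + x} - 7 x$ ($U{\left(x \right)} = 2 - \left(7 x + \frac{1}{x - 1}\right) = 2 - \left(7 x + \frac{1}{-1 + x}\right) = 2 - \left(\frac{1}{-1 + x} + 7 x\right) = 2 - \frac{1}{-1 + x} - 7 x$)
$R{\left(S,d \right)} = S^{2}$ ($R{\left(S,d \right)} = S S = S^{2}$)
$553 + R{\left(U{\left(9 \right)},K{\left(9 \right)} \right)} = 553 + \left(\frac{-3 - 7 \cdot 9^{2} + 9 \cdot 9}{-1 + 9}\right)^{2} = 553 + \left(\frac{-3 - 567 + 81}{8}\right)^{2} = 553 + \left(\frac{1}{8} \left(-489\right)\right)^{2} = 553 + \left(- \frac{489}{8}\right)^{2} = 553 + \frac{239121}{64} = \frac{274513}{64}$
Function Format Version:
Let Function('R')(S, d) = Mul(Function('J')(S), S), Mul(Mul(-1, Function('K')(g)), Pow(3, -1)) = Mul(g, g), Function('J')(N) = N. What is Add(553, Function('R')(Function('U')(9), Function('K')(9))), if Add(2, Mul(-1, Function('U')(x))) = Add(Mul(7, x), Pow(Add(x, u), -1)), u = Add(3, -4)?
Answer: Rational(274513, 64) ≈ 4289.3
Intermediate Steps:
u = -1
Function('K')(g) = Mul(-3, Pow(g, 2)) (Function('K')(g) = Mul(-3, Mul(g, g)) = Mul(-3, Pow(g, 2)))
Function('U')(x) = Add(2, Mul(-1, Pow(Add(-1, x), -1)), Mul(-7, x)) (Function('U')(x) = Add(2, Mul(-1, Add(Mul(7, x), Pow(Add(x, -1), -1)))) = Add(2, Mul(-1, Add(Mul(7, x), Pow(Add(-1, x), -1)))) = Add(2, Mul(-1, Add(Pow(Add(-1, x), -1), Mul(7, x)))) = Add(2, Add(Mul(-1, Pow(Add(-1, x), -1)), Mul(-7, x))) = Add(2, Mul(-1, Pow(Add(-1, x), -1)), Mul(-7, x)))
Function('R')(S, d) = Pow(S, 2) (Function('R')(S, d) = Mul(S, S) = Pow(S, 2))
Add(553, Function('R')(Function('U')(9), Function('K')(9))) = Add(553, Pow(Mul(Pow(Add(-1, 9), -1), Add(-3, Mul(-7, Pow(9, 2)), Mul(9, 9))), 2)) = Add(553, Pow(Mul(Pow(8, -1), Add(-3, Mul(-7, 81), 81)), 2)) = Add(553, Pow(Mul(Rational(1, 8), Add(-3, -567, 81)), 2)) = Add(553, Pow(Mul(Rational(1, 8), -489), 2)) = Add(553, Pow(Rational(-489, 8), 2)) = Add(553, Rational(239121, 64)) = Rational(274513, 64)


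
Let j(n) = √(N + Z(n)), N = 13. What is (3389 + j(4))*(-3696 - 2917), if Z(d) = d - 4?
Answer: -22411457 - 6613*√13 ≈ -2.2435e+7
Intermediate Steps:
Z(d) = -4 + d
j(n) = √(9 + n) (j(n) = √(13 + (-4 + n)) = √(9 + n))
(3389 + j(4))*(-3696 - 2917) = (3389 + √(9 + 4))*(-3696 - 2917) = (3389 + √13)*(-6613) = -22411457 - 6613*√13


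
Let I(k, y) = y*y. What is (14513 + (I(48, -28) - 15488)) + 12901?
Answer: 12710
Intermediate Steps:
I(k, y) = y²
(14513 + (I(48, -28) - 15488)) + 12901 = (14513 + ((-28)² - 15488)) + 12901 = (14513 + (784 - 15488)) + 12901 = (14513 - 14704) + 12901 = -191 + 12901 = 12710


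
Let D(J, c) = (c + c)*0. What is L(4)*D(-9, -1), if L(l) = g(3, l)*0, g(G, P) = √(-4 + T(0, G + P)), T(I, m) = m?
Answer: 0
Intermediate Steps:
D(J, c) = 0 (D(J, c) = (2*c)*0 = 0)
g(G, P) = √(-4 + G + P) (g(G, P) = √(-4 + (G + P)) = √(-4 + G + P))
L(l) = 0 (L(l) = √(-4 + 3 + l)*0 = √(-1 + l)*0 = 0)
L(4)*D(-9, -1) = 0*0 = 0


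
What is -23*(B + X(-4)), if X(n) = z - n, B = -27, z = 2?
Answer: 483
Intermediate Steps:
X(n) = 2 - n
-23*(B + X(-4)) = -23*(-27 + (2 - 1*(-4))) = -23*(-27 + (2 + 4)) = -23*(-27 + 6) = -23*(-21) = 483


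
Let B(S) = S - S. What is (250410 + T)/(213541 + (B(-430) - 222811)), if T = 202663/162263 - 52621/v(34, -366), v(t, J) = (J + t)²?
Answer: -4478665991419109/165796516974240 ≈ -27.013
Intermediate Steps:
B(S) = 0
T = 13799885189/17885276912 (T = 202663/162263 - 52621/(-366 + 34)² = 202663*(1/162263) - 52621/((-332)²) = 202663/162263 - 52621/110224 = 13799885189/17885276912 ≈ 0.77158)
(250410 + T)/(213541 + (B(-430) - 222811)) = (250410 + 13799885189/17885276912)/(213541 + (0 - 222811)) = 4478665991419109/(17885276912*(213541 - 222811)) = (4478665991419109/17885276912)/(-9270) = (4478665991419109/17885276912)*(-1/9270) = -4478665991419109/165796516974240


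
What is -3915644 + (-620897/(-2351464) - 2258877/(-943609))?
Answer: -280266777542205153/71576212696 ≈ -3.9156e+6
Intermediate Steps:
-3915644 + (-620897/(-2351464) - 2258877/(-943609)) = -3915644 + (-620897*(-1/2351464) - 2258877*(-1/943609)) = -3915644 + (620897/2351464 + 72867/30439) = -3915644 + 190243611071/71576212696 = -280266777542205153/71576212696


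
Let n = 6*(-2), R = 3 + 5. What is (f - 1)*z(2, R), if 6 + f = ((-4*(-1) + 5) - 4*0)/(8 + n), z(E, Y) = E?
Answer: -37/2 ≈ -18.500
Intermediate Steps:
R = 8
n = -12
f = -33/4 (f = -6 + ((-4*(-1) + 5) - 4*0)/(8 - 12) = -6 + ((4 + 5) + 0)/(-4) = -6 + (9 + 0)*(-¼) = -6 + 9*(-¼) = -6 - 9/4 = -33/4 ≈ -8.2500)
(f - 1)*z(2, R) = (-33/4 - 1)*2 = -37/4*2 = -37/2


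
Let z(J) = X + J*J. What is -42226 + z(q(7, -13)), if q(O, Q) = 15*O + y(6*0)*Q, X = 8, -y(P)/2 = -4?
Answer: -42217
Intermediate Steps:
y(P) = 8 (y(P) = -2*(-4) = 8)
q(O, Q) = 8*Q + 15*O (q(O, Q) = 15*O + 8*Q = 8*Q + 15*O)
z(J) = 8 + J**2 (z(J) = 8 + J*J = 8 + J**2)
-42226 + z(q(7, -13)) = -42226 + (8 + (8*(-13) + 15*7)**2) = -42226 + (8 + (-104 + 105)**2) = -42226 + (8 + 1**2) = -42226 + (8 + 1) = -42226 + 9 = -42217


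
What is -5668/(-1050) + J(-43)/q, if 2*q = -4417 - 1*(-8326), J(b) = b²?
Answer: 4339852/684075 ≈ 6.3441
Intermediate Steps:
q = 3909/2 (q = (-4417 - 1*(-8326))/2 = (-4417 + 8326)/2 = (½)*3909 = 3909/2 ≈ 1954.5)
-5668/(-1050) + J(-43)/q = -5668/(-1050) + (-43)²/(3909/2) = -5668*(-1/1050) + 1849*(2/3909) = 2834/525 + 3698/3909 = 4339852/684075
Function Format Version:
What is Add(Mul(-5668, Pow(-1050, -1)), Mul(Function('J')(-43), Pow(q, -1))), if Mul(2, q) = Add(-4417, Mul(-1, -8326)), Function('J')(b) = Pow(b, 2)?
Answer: Rational(4339852, 684075) ≈ 6.3441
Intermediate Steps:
q = Rational(3909, 2) (q = Mul(Rational(1, 2), Add(-4417, Mul(-1, -8326))) = Mul(Rational(1, 2), Add(-4417, 8326)) = Mul(Rational(1, 2), 3909) = Rational(3909, 2) ≈ 1954.5)
Add(Mul(-5668, Pow(-1050, -1)), Mul(Function('J')(-43), Pow(q, -1))) = Add(Mul(-5668, Pow(-1050, -1)), Mul(Pow(-43, 2), Pow(Rational(3909, 2), -1))) = Add(Mul(-5668, Rational(-1, 1050)), Mul(1849, Rational(2, 3909))) = Add(Rational(2834, 525), Rational(3698, 3909)) = Rational(4339852, 684075)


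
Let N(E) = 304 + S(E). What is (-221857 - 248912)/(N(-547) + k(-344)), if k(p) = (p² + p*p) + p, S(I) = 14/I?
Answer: -257510643/129437690 ≈ -1.9895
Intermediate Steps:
k(p) = p + 2*p² (k(p) = (p² + p²) + p = 2*p² + p = p + 2*p²)
N(E) = 304 + 14/E
(-221857 - 248912)/(N(-547) + k(-344)) = (-221857 - 248912)/((304 + 14/(-547)) - 344*(1 + 2*(-344))) = -470769/((304 + 14*(-1/547)) - 344*(1 - 688)) = -470769/((304 - 14/547) - 344*(-687)) = -470769/(166274/547 + 236328) = -470769/129437690/547 = -470769*547/129437690 = -257510643/129437690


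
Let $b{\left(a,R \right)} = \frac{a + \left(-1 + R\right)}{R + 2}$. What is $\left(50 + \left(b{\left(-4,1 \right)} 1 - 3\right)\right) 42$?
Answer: $1918$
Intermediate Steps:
$b{\left(a,R \right)} = \frac{-1 + R + a}{2 + R}$
$\left(50 + \left(b{\left(-4,1 \right)} 1 - 3\right)\right) 42 = \left(50 - \left(3 - \frac{-1 + 1 - 4}{2 + 1} \cdot 1\right)\right) 42 = \left(50 - \left(3 - \frac{1}{3} \left(-4\right) 1\right)\right) 42 = \left(50 - \frac{13}{3}\right) 42 = \frac{137}{3} \cdot 42 = 1918$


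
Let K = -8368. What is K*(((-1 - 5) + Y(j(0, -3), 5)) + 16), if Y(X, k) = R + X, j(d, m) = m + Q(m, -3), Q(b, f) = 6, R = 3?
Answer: -133888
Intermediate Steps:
j(d, m) = 6 + m (j(d, m) = m + 6 = 6 + m)
Y(X, k) = 3 + X
K*(((-1 - 5) + Y(j(0, -3), 5)) + 16) = -8368*(((-1 - 5) + (3 + (6 - 3))) + 16) = -8368*((-6 + (3 + 3)) + 16) = -8368*((-6 + 6) + 16) = -8368*(0 + 16) = -8368*16 = -133888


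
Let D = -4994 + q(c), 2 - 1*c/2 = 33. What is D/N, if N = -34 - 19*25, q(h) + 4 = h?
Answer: 5060/509 ≈ 9.9411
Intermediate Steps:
c = -62 (c = 4 - 2*33 = 4 - 66 = -62)
q(h) = -4 + h
N = -509 (N = -34 - 475 = -509)
D = -5060 (D = -4994 + (-4 - 62) = -4994 - 66 = -5060)
D/N = -5060/(-509) = -5060*(-1/509) = 5060/509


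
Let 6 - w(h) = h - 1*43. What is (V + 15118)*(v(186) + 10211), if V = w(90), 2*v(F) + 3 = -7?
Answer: 153875862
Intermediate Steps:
v(F) = -5 (v(F) = -3/2 + (1/2)*(-7) = -3/2 - 7/2 = -5)
w(h) = 49 - h (w(h) = 6 - (h - 1*43) = 6 - (h - 43) = 6 - (-43 + h) = 6 + (43 - h) = 49 - h)
V = -41 (V = 49 - 1*90 = 49 - 90 = -41)
(V + 15118)*(v(186) + 10211) = (-41 + 15118)*(-5 + 10211) = 15077*10206 = 153875862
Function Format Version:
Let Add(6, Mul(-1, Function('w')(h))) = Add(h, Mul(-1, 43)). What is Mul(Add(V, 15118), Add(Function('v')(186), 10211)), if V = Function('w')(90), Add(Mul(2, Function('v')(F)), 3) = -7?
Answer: 153875862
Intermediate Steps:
Function('v')(F) = -5 (Function('v')(F) = Add(Rational(-3, 2), Mul(Rational(1, 2), -7)) = Add(Rational(-3, 2), Rational(-7, 2)) = -5)
Function('w')(h) = Add(49, Mul(-1, h)) (Function('w')(h) = Add(6, Mul(-1, Add(h, Mul(-1, 43)))) = Add(6, Mul(-1, Add(h, -43))) = Add(6, Mul(-1, Add(-43, h))) = Add(6, Add(43, Mul(-1, h))) = Add(49, Mul(-1, h)))
V = -41 (V = Add(49, Mul(-1, 90)) = Add(49, -90) = -41)
Mul(Add(V, 15118), Add(Function('v')(186), 10211)) = Mul(Add(-41, 15118), Add(-5, 10211)) = Mul(15077, 10206) = 153875862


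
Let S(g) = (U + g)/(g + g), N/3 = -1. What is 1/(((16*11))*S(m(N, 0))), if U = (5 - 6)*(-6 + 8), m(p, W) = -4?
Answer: 1/132 ≈ 0.0075758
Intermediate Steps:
N = -3 (N = 3*(-1) = -3)
U = -2 (U = -1*2 = -2)
S(g) = (-2 + g)/(2*g) (S(g) = (-2 + g)/(g + g) = (-2 + g)/((2*g)) = (-2 + g)*(1/(2*g)) = (-2 + g)/(2*g))
1/(((16*11))*S(m(N, 0))) = 1/(((16*11))*(((½)*(-2 - 4)/(-4)))) = 1/(176*(((½)*(-¼)*(-6)))) = 1/(176*(¾)) = (1/176)*(4/3) = 1/132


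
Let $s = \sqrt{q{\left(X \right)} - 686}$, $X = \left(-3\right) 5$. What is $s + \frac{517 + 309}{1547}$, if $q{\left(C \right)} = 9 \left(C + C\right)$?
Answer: $\frac{118}{221} + 2 i \sqrt{239} \approx 0.53394 + 30.919 i$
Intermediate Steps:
$X = -15$
$q{\left(C \right)} = 18 C$ ($q{\left(C \right)} = 9 \cdot 2 C = 18 C$)
$s = 2 i \sqrt{239}$ ($s = \sqrt{18 \left(-15\right) - 686} = \sqrt{-270 - 686} = \sqrt{-956} = 2 i \sqrt{239} \approx 30.919 i$)
$s + \frac{517 + 309}{1547} = 2 i \sqrt{239} + \frac{517 + 309}{1547} = 2 i \sqrt{239} + 826 \cdot \frac{1}{1547} = 2 i \sqrt{239} + \frac{118}{221} = \frac{118}{221} + 2 i \sqrt{239}$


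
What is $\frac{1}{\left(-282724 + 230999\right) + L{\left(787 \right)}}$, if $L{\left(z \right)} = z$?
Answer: $- \frac{1}{50938} \approx -1.9632 \cdot 10^{-5}$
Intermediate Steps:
$\frac{1}{\left(-282724 + 230999\right) + L{\left(787 \right)}} = \frac{1}{\left(-282724 + 230999\right) + 787} = \frac{1}{-51725 + 787} = \frac{1}{-50938} = - \frac{1}{50938}$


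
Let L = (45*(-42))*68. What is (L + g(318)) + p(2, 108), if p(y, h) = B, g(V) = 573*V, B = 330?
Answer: 54024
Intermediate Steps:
p(y, h) = 330
L = -128520 (L = -1890*68 = -128520)
(L + g(318)) + p(2, 108) = (-128520 + 573*318) + 330 = (-128520 + 182214) + 330 = 53694 + 330 = 54024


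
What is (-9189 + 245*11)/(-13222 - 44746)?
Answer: 3247/28984 ≈ 0.11203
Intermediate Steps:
(-9189 + 245*11)/(-13222 - 44746) = (-9189 + 2695)/(-57968) = -6494*(-1/57968) = 3247/28984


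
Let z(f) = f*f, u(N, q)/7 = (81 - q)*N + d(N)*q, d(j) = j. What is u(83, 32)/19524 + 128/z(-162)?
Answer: 103130663/42698988 ≈ 2.4153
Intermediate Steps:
u(N, q) = 7*N*q + 7*N*(81 - q) (u(N, q) = 7*((81 - q)*N + N*q) = 7*(N*(81 - q) + N*q) = 7*(N*q + N*(81 - q)) = 7*N*q + 7*N*(81 - q))
z(f) = f**2
u(83, 32)/19524 + 128/z(-162) = (567*83)/19524 + 128/((-162)**2) = 47061*(1/19524) + 128/26244 = 15687/6508 + 128*(1/26244) = 15687/6508 + 32/6561 = 103130663/42698988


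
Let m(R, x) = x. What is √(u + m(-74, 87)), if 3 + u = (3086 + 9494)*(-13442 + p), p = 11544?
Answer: 2*I*√5969189 ≈ 4886.4*I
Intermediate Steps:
u = -23876843 (u = -3 + (3086 + 9494)*(-13442 + 11544) = -3 + 12580*(-1898) = -3 - 23876840 = -23876843)
√(u + m(-74, 87)) = √(-23876843 + 87) = √(-23876756) = 2*I*√5969189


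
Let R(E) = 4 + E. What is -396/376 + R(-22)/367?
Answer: -38025/34498 ≈ -1.1022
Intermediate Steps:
-396/376 + R(-22)/367 = -396/376 + (4 - 22)/367 = -396*1/376 - 18*1/367 = -99/94 - 18/367 = -38025/34498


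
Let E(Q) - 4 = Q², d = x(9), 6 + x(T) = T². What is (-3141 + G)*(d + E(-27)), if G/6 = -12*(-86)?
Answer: 2465208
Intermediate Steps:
x(T) = -6 + T²
d = 75 (d = -6 + 9² = -6 + 81 = 75)
E(Q) = 4 + Q²
G = 6192 (G = 6*(-12*(-86)) = 6*1032 = 6192)
(-3141 + G)*(d + E(-27)) = (-3141 + 6192)*(75 + (4 + (-27)²)) = 3051*(75 + (4 + 729)) = 3051*(75 + 733) = 3051*808 = 2465208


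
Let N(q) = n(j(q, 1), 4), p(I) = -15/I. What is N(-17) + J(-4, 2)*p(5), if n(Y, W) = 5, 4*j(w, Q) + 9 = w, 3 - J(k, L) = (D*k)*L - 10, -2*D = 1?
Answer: -22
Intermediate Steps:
D = -1/2 (D = -1/2*1 = -1/2 ≈ -0.50000)
J(k, L) = 13 + L*k/2 (J(k, L) = 3 - ((-k/2)*L - 10) = 3 - (-L*k/2 - 10) = 3 - (-10 - L*k/2) = 3 + (10 + L*k/2) = 13 + L*k/2)
j(w, Q) = -9/4 + w/4
N(q) = 5
N(-17) + J(-4, 2)*p(5) = 5 + (13 + (1/2)*2*(-4))*(-15/5) = 5 + (13 - 4)*(-15*1/5) = 5 + 9*(-3) = 5 - 27 = -22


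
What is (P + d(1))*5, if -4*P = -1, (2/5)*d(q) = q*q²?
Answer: 55/4 ≈ 13.750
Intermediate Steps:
d(q) = 5*q³/2 (d(q) = 5*(q*q²)/2 = 5*q³/2)
P = ¼ (P = -¼*(-1) = ¼ ≈ 0.25000)
(P + d(1))*5 = (¼ + (5/2)*1³)*5 = (¼ + (5/2)*1)*5 = (¼ + 5/2)*5 = (11/4)*5 = 55/4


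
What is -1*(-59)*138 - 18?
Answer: 8124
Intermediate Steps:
-1*(-59)*138 - 18 = 59*138 - 18 = 8142 - 18 = 8124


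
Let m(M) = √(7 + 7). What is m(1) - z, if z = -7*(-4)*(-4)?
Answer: 112 + √14 ≈ 115.74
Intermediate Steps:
z = -112 (z = 28*(-4) = -112)
m(M) = √14
m(1) - z = √14 - 1*(-112) = √14 + 112 = 112 + √14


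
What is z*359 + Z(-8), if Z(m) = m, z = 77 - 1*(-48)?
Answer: 44867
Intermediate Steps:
z = 125 (z = 77 + 48 = 125)
z*359 + Z(-8) = 125*359 - 8 = 44875 - 8 = 44867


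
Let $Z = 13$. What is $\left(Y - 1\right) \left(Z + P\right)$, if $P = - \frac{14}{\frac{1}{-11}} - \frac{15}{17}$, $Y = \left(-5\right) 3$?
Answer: $- \frac{45184}{17} \approx -2657.9$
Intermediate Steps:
$Y = -15$
$P = \frac{2603}{17}$ ($P = - \frac{14}{- \frac{1}{11}} - \frac{15}{17} = \left(-14\right) \left(-11\right) - \frac{15}{17} = 154 - \frac{15}{17} = \frac{2603}{17} \approx 153.12$)
$\left(Y - 1\right) \left(Z + P\right) = \left(-15 - 1\right) \left(13 + \frac{2603}{17}\right) = \left(-15 - 1\right) \frac{2824}{17} = \left(-16\right) \frac{2824}{17} = - \frac{45184}{17}$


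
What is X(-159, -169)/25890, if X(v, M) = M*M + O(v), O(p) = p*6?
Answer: 27607/25890 ≈ 1.0663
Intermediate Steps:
O(p) = 6*p
X(v, M) = M**2 + 6*v (X(v, M) = M*M + 6*v = M**2 + 6*v)
X(-159, -169)/25890 = ((-169)**2 + 6*(-159))/25890 = (28561 - 954)*(1/25890) = 27607*(1/25890) = 27607/25890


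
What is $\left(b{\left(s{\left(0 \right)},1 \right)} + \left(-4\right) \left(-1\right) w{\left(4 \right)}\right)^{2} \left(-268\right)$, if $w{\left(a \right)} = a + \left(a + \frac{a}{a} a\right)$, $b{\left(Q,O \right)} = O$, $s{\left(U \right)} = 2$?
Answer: $-643468$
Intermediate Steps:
$w{\left(a \right)} = 3 a$ ($w{\left(a \right)} = a + \left(a + 1 a\right) = a + \left(a + a\right) = a + 2 a = 3 a$)
$\left(b{\left(s{\left(0 \right)},1 \right)} + \left(-4\right) \left(-1\right) w{\left(4 \right)}\right)^{2} \left(-268\right) = \left(1 + \left(-4\right) \left(-1\right) 3 \cdot 4\right)^{2} \left(-268\right) = \left(1 + 4 \cdot 12\right)^{2} \left(-268\right) = \left(1 + 48\right)^{2} \left(-268\right) = 49^{2} \left(-268\right) = 2401 \left(-268\right) = -643468$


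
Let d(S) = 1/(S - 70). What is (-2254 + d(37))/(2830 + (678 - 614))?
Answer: -74383/95502 ≈ -0.77886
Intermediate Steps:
d(S) = 1/(-70 + S)
(-2254 + d(37))/(2830 + (678 - 614)) = (-2254 + 1/(-70 + 37))/(2830 + (678 - 614)) = (-2254 + 1/(-33))/(2830 + 64) = (-2254 - 1/33)/2894 = -74383/33*1/2894 = -74383/95502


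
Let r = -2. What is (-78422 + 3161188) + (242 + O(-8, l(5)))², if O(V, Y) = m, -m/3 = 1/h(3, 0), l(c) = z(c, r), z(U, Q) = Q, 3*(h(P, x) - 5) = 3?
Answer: 12564353/4 ≈ 3.1411e+6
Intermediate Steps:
h(P, x) = 6 (h(P, x) = 5 + (⅓)*3 = 5 + 1 = 6)
l(c) = -2
m = -½ (m = -3/6 = -3*⅙ = -½ ≈ -0.50000)
O(V, Y) = -½
(-78422 + 3161188) + (242 + O(-8, l(5)))² = (-78422 + 3161188) + (242 - ½)² = 3082766 + (483/2)² = 3082766 + 233289/4 = 12564353/4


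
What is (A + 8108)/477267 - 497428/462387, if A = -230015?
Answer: -16191089585/10508669349 ≈ -1.5407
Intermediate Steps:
(A + 8108)/477267 - 497428/462387 = (-230015 + 8108)/477267 - 497428/462387 = -221907*1/477267 - 497428*1/462387 = -10567/22727 - 497428/462387 = -16191089585/10508669349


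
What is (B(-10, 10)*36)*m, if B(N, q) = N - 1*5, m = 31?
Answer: -16740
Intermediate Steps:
B(N, q) = -5 + N (B(N, q) = N - 5 = -5 + N)
(B(-10, 10)*36)*m = ((-5 - 10)*36)*31 = -15*36*31 = -540*31 = -16740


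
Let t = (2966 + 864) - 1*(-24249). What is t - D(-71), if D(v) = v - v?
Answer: 28079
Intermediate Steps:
t = 28079 (t = 3830 + 24249 = 28079)
D(v) = 0
t - D(-71) = 28079 - 1*0 = 28079 + 0 = 28079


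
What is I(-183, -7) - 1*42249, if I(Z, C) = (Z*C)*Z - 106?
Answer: -276778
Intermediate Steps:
I(Z, C) = -106 + C*Z² (I(Z, C) = (C*Z)*Z - 106 = C*Z² - 106 = -106 + C*Z²)
I(-183, -7) - 1*42249 = (-106 - 7*(-183)²) - 1*42249 = (-106 - 7*33489) - 42249 = (-106 - 234423) - 42249 = -234529 - 42249 = -276778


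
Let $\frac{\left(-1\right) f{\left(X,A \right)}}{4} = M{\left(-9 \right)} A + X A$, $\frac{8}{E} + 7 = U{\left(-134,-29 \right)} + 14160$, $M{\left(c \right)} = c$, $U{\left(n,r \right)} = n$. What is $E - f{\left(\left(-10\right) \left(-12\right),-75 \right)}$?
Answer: $- \frac{466832692}{14019} \approx -33300.0$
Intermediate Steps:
$E = \frac{8}{14019}$ ($E = \frac{8}{-7 + \left(-134 + 14160\right)} = \frac{8}{-7 + 14026} = \frac{8}{14019} \approx 0.00057065$)
$f{\left(X,A \right)} = 36 A - 4 A X$ ($f{\left(X,A \right)} = - 4 \left(- 9 A + X A\right) = - 4 \left(- 9 A + A X\right) = 36 A - 4 A X$)
$E - f{\left(\left(-10\right) \left(-12\right),-75 \right)} = \frac{8}{14019} - 4 \left(-75\right) \left(9 - \left(-10\right) \left(-12\right)\right) = \frac{8}{14019} - 4 \left(-75\right) \left(9 - 120\right) = \frac{8}{14019} - 4 \left(-75\right) \left(-111\right) = \frac{8}{14019} - 33300 = - \frac{466832692}{14019}$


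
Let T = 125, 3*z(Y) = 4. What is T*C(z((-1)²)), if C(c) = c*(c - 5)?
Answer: -5500/9 ≈ -611.11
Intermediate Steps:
z(Y) = 4/3 (z(Y) = (⅓)*4 = 4/3)
C(c) = c*(-5 + c)
T*C(z((-1)²)) = 125*(4*(-5 + 4/3)/3) = 125*((4/3)*(-11/3)) = 125*(-44/9) = -5500/9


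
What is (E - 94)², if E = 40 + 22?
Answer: 1024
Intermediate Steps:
E = 62
(E - 94)² = (62 - 94)² = (-32)² = 1024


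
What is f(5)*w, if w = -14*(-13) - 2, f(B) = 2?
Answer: 360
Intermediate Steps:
w = 180 (w = 182 - 2 = 180)
f(5)*w = 2*180 = 360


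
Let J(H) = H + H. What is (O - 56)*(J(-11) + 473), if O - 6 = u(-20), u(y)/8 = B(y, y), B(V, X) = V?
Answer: -94710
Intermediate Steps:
u(y) = 8*y
O = -154 (O = 6 + 8*(-20) = 6 - 160 = -154)
J(H) = 2*H
(O - 56)*(J(-11) + 473) = (-154 - 56)*(2*(-11) + 473) = -210*(-22 + 473) = -210*451 = -94710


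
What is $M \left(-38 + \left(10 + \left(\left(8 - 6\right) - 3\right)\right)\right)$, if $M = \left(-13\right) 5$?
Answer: $1885$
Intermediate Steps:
$M = -65$
$M \left(-38 + \left(10 + \left(\left(8 - 6\right) - 3\right)\right)\right) = - 65 \left(-38 + \left(10 + \left(\left(8 - 6\right) - 3\right)\right)\right) = - 65 \left(-38 + \left(10 + \left(2 - 3\right)\right)\right) = - 65 \left(-38 + \left(10 - 1\right)\right) = - 65 \left(-38 + 9\right) = \left(-65\right) \left(-29\right) = 1885$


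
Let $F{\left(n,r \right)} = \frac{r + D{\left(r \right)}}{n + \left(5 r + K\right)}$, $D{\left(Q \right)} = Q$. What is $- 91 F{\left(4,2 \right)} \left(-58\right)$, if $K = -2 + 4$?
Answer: $\frac{2639}{2} \approx 1319.5$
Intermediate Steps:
$K = 2$
$F{\left(n,r \right)} = \frac{2 r}{2 + n + 5 r}$ ($F{\left(n,r \right)} = \frac{r + r}{n + \left(5 r + 2\right)} = \frac{2 r}{n + \left(2 + 5 r\right)} = \frac{2 r}{2 + n + 5 r}$)
$- 91 F{\left(4,2 \right)} \left(-58\right) = - 91 \cdot 2 \cdot 2 \frac{1}{2 + 4 + 5 \cdot 2} \left(-58\right) = - 91 \cdot 2 \cdot 2 \frac{1}{2 + 4 + 10} \left(-58\right) = - 91 \cdot 2 \cdot 2 \cdot \frac{1}{16} \left(-58\right) = \left(-91\right) \frac{1}{4} \left(-58\right) = \left(- \frac{91}{4}\right) \left(-58\right) = \frac{2639}{2}$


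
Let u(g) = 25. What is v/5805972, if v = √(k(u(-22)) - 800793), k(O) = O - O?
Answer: I*√88977/1935324 ≈ 0.00015413*I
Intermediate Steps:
k(O) = 0
v = 3*I*√88977 (v = √(0 - 800793) = √(-800793) = 3*I*√88977 ≈ 894.87*I)
v/5805972 = (3*I*√88977)/5805972 = (3*I*√88977)*(1/5805972) = I*√88977/1935324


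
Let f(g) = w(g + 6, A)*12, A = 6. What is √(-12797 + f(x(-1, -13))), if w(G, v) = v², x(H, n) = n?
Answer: I*√12365 ≈ 111.2*I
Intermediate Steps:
f(g) = 432 (f(g) = 6²*12 = 36*12 = 432)
√(-12797 + f(x(-1, -13))) = √(-12797 + 432) = √(-12365) = I*√12365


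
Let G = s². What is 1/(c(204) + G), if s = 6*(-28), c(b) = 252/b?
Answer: 17/479829 ≈ 3.5429e-5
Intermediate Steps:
s = -168
G = 28224 (G = (-168)² = 28224)
1/(c(204) + G) = 1/(252/204 + 28224) = 1/(252*(1/204) + 28224) = 1/(21/17 + 28224) = 1/(479829/17) = 17/479829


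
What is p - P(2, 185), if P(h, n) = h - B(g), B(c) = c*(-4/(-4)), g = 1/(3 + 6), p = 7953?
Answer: 71560/9 ≈ 7951.1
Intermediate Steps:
g = ⅑ (g = 1/9 = ⅑ ≈ 0.11111)
B(c) = c (B(c) = c*(-4*(-¼)) = c*1 = c)
P(h, n) = -⅑ + h (P(h, n) = h - 1*⅑ = h - ⅑ = -⅑ + h)
p - P(2, 185) = 7953 - (-⅑ + 2) = 7953 - 1*17/9 = 7953 - 17/9 = 71560/9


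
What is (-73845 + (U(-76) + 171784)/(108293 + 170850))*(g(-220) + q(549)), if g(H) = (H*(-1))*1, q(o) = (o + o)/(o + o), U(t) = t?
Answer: -4555504631067/279143 ≈ -1.6320e+7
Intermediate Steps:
q(o) = 1 (q(o) = (2*o)/((2*o)) = (2*o)*(1/(2*o)) = 1)
g(H) = -H (g(H) = -H*1 = -H)
(-73845 + (U(-76) + 171784)/(108293 + 170850))*(g(-220) + q(549)) = (-73845 + (-76 + 171784)/(108293 + 170850))*(-1*(-220) + 1) = (-73845 + 171708/279143)*(220 + 1) = (-73845 + 171708*(1/279143))*221 = (-73845 + 171708/279143)*221 = -20613143127/279143*221 = -4555504631067/279143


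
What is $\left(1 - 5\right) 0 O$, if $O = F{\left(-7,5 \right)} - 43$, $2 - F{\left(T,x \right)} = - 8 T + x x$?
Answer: $0$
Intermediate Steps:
$F{\left(T,x \right)} = 2 - x^{2} + 8 T$ ($F{\left(T,x \right)} = 2 - \left(- 8 T + x x\right) = 2 - \left(- 8 T + x^{2}\right) = 2 - \left(x^{2} - 8 T\right) = 2 + \left(- x^{2} + 8 T\right) = 2 - x^{2} + 8 T$)
$O = -122$ ($O = \left(2 - 5^{2} + 8 \left(-7\right)\right) - 43 = \left(2 - 25 - 56\right) - 43 = -79 - 43 = -122$)
$\left(1 - 5\right) 0 O = \left(1 - 5\right) 0 \left(-122\right) = \left(-4\right) 0 \left(-122\right) = 0 \left(-122\right) = 0$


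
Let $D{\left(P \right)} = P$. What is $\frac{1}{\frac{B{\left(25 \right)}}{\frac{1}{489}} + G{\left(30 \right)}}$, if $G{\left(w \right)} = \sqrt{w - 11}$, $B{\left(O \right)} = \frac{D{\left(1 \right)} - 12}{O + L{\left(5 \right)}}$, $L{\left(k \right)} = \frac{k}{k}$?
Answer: $- \frac{139854}{28920797} - \frac{676 \sqrt{19}}{28920797} \approx -0.0049376$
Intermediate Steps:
$L{\left(k \right)} = 1$
$B{\left(O \right)} = - \frac{11}{1 + O}$ ($B{\left(O \right)} = \frac{1 - 12}{O + 1} = - \frac{11}{1 + O}$)
$G{\left(w \right)} = \sqrt{-11 + w}$
$\frac{1}{\frac{B{\left(25 \right)}}{\frac{1}{489}} + G{\left(30 \right)}} = \frac{1}{\frac{\left(-11\right) \frac{1}{1 + 25}}{\frac{1}{489}} + \sqrt{-11 + 30}} = \frac{1}{- \frac{11}{26} \frac{1}{\frac{1}{489}} + \sqrt{19}} = \frac{1}{\left(-11\right) \frac{1}{26} \cdot 489 + \sqrt{19}} = \frac{1}{\left(- \frac{11}{26}\right) 489 + \sqrt{19}} = \frac{1}{- \frac{5379}{26} + \sqrt{19}}$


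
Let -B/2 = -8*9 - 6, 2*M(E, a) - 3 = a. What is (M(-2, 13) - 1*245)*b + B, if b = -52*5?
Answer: 61776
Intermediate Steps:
M(E, a) = 3/2 + a/2
b = -260
B = 156 (B = -2*(-8*9 - 6) = -2*(-72 - 6) = -2*(-78) = 156)
(M(-2, 13) - 1*245)*b + B = ((3/2 + (1/2)*13) - 1*245)*(-260) + 156 = ((3/2 + 13/2) - 245)*(-260) + 156 = (8 - 245)*(-260) + 156 = -237*(-260) + 156 = 61620 + 156 = 61776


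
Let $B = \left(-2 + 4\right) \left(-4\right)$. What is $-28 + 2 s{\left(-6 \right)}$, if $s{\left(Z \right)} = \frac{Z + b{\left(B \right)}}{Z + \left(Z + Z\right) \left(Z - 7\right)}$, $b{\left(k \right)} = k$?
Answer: $- \frac{2114}{75} \approx -28.187$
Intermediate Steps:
$B = -8$ ($B = 2 \left(-4\right) = -8$)
$s{\left(Z \right)} = \frac{-8 + Z}{Z + 2 Z \left(-7 + Z\right)}$ ($s{\left(Z \right)} = \frac{Z - 8}{Z + \left(Z + Z\right) \left(Z - 7\right)} = \frac{-8 + Z}{Z + 2 Z \left(-7 + Z\right)}$)
$-28 + 2 s{\left(-6 \right)} = -28 + 2 \frac{-8 - 6}{\left(-6\right) \left(-13 + 2 \left(-6\right)\right)} = -28 + 2 \left(\left(- \frac{1}{6}\right) \frac{1}{-13 - 12} \left(-14\right)\right) = -28 + 2 \left(\left(- \frac{1}{6}\right) \frac{1}{-25} \left(-14\right)\right) = -28 + 2 \left(\left(- \frac{1}{6}\right) \left(- \frac{1}{25}\right) \left(-14\right)\right) = -28 + 2 \left(- \frac{7}{75}\right) = -28 - \frac{14}{75} = - \frac{2114}{75}$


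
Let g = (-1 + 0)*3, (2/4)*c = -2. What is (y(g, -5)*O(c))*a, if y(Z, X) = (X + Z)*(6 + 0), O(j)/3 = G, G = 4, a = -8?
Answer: 4608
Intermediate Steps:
c = -4 (c = 2*(-2) = -4)
g = -3 (g = -1*3 = -3)
O(j) = 12 (O(j) = 3*4 = 12)
y(Z, X) = 6*X + 6*Z (y(Z, X) = (X + Z)*6 = 6*X + 6*Z)
(y(g, -5)*O(c))*a = ((6*(-5) + 6*(-3))*12)*(-8) = ((-30 - 18)*12)*(-8) = -48*12*(-8) = -576*(-8) = 4608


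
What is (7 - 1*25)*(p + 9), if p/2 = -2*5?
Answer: 198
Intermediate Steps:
p = -20 (p = 2*(-2*5) = 2*(-10) = -20)
(7 - 1*25)*(p + 9) = (7 - 1*25)*(-20 + 9) = (7 - 25)*(-11) = -18*(-11) = 198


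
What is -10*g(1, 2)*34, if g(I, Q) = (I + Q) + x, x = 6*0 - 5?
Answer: 680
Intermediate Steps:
x = -5 (x = 0 - 5 = -5)
g(I, Q) = -5 + I + Q (g(I, Q) = (I + Q) - 5 = -5 + I + Q)
-10*g(1, 2)*34 = -10*(-5 + 1 + 2)*34 = -10*(-2)*34 = 20*34 = 680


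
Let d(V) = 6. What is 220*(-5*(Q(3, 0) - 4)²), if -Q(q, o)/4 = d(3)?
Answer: -862400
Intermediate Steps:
Q(q, o) = -24 (Q(q, o) = -4*6 = -24)
220*(-5*(Q(3, 0) - 4)²) = 220*(-5*(-24 - 4)²) = 220*(-5*(-28)²) = 220*(-5*784) = 220*(-3920) = -862400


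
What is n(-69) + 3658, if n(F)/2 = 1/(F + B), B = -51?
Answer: 219479/60 ≈ 3658.0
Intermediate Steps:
n(F) = 2/(-51 + F) (n(F) = 2/(F - 51) = 2/(-51 + F))
n(-69) + 3658 = 2/(-51 - 69) + 3658 = 2/(-120) + 3658 = 2*(-1/120) + 3658 = -1/60 + 3658 = 219479/60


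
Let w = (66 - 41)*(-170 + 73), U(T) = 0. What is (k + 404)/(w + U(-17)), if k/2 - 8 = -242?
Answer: 64/2425 ≈ 0.026392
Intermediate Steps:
k = -468 (k = 16 + 2*(-242) = 16 - 484 = -468)
w = -2425 (w = 25*(-97) = -2425)
(k + 404)/(w + U(-17)) = (-468 + 404)/(-2425 + 0) = -64/(-2425) = -64*(-1/2425) = 64/2425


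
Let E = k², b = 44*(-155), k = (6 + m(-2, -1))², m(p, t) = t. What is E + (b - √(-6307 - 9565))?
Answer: -6195 - 16*I*√62 ≈ -6195.0 - 125.98*I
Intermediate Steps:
k = 25 (k = (6 - 1)² = 5² = 25)
b = -6820
E = 625 (E = 25² = 625)
E + (b - √(-6307 - 9565)) = 625 + (-6820 - √(-6307 - 9565)) = 625 + (-6820 - √(-15872)) = 625 + (-6820 - 16*I*√62) = -6195 - 16*I*√62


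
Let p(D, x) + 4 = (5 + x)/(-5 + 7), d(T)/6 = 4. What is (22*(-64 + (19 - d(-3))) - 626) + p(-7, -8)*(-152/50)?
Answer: -53182/25 ≈ -2127.3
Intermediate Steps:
d(T) = 24 (d(T) = 6*4 = 24)
p(D, x) = -3/2 + x/2 (p(D, x) = -4 + (5 + x)/(-5 + 7) = -4 + (5 + x)/2 = -4 + (5 + x)*(½) = -4 + (5/2 + x/2) = -3/2 + x/2)
(22*(-64 + (19 - d(-3))) - 626) + p(-7, -8)*(-152/50) = (22*(-64 + (19 - 1*24)) - 626) + (-3/2 + (½)*(-8))*(-152/50) = (22*(-64 + (19 - 24)) - 626) + (-3/2 - 4)*(-152*1/50) = (22*(-64 - 5) - 626) - 11/2*(-76/25) = (22*(-69) - 626) + 418/25 = (-1518 - 626) + 418/25 = -2144 + 418/25 = -53182/25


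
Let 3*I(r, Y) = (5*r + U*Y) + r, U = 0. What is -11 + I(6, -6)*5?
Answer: 49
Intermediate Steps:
I(r, Y) = 2*r (I(r, Y) = ((5*r + 0*Y) + r)/3 = ((5*r + 0) + r)/3 = (5*r + r)/3 = (6*r)/3 = 2*r)
-11 + I(6, -6)*5 = -11 + (2*6)*5 = -11 + 12*5 = -11 + 60 = 49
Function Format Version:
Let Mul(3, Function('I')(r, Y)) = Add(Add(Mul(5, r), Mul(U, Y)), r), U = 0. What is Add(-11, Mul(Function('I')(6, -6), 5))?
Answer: 49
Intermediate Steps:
Function('I')(r, Y) = Mul(2, r) (Function('I')(r, Y) = Mul(Rational(1, 3), Add(Add(Mul(5, r), Mul(0, Y)), r)) = Mul(Rational(1, 3), Add(Add(Mul(5, r), 0), r)) = Mul(Rational(1, 3), Add(Mul(5, r), r)) = Mul(Rational(1, 3), Mul(6, r)) = Mul(2, r))
Add(-11, Mul(Function('I')(6, -6), 5)) = Add(-11, Mul(Mul(2, 6), 5)) = Add(-11, Mul(12, 5)) = Add(-11, 60) = 49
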